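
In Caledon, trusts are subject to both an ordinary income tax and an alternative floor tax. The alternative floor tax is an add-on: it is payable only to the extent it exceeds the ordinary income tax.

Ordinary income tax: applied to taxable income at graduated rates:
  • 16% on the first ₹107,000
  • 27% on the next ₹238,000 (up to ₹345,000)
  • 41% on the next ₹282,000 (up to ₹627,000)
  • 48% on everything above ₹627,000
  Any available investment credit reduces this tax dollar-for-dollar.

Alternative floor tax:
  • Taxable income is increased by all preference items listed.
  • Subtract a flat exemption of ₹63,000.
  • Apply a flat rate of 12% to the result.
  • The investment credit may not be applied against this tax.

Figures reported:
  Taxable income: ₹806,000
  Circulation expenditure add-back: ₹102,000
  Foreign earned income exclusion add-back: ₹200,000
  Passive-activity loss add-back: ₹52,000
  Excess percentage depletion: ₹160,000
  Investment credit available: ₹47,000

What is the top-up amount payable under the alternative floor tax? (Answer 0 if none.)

Alternative floor tax:
  Adjusted income: ₹806,000 + ₹102,000 + ₹200,000 + ₹52,000 + ₹160,000 = ₹1,320,000
  Less exemption ₹63,000 → base ₹1,257,000
  ₹1,257,000 × 12% = ₹150,840

Ordinary income tax:
  ₹107,000 × 16% = ₹17,120
  ₹238,000 × 27% = ₹64,260
  ₹282,000 × 41% = ₹115,620
  ₹179,000 × 48% = ₹85,920
  → ₹282,920
  Less investment credit ₹47,000 → ₹235,920

₹150,840 ≤ ₹235,920, so no add-on is due.

₹0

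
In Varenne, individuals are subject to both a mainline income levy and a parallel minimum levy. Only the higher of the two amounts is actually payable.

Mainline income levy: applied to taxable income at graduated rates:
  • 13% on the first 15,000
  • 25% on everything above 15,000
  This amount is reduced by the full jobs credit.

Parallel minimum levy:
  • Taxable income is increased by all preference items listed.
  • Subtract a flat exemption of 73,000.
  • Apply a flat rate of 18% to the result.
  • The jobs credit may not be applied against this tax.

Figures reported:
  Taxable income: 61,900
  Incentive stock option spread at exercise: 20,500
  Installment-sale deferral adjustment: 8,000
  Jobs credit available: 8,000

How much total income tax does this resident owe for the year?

5,675

Mainline income levy:
  15,000 × 13% = 1,950
  46,900 × 25% = 11,725
  → 13,675
  Less jobs credit 8,000 → 5,675

Parallel minimum levy:
  Adjusted income: 61,900 + 20,500 + 8,000 = 90,400
  Less exemption 73,000 → base 17,400
  17,400 × 18% = 3,132

5,675 > 3,132, so the mainline income levy governs.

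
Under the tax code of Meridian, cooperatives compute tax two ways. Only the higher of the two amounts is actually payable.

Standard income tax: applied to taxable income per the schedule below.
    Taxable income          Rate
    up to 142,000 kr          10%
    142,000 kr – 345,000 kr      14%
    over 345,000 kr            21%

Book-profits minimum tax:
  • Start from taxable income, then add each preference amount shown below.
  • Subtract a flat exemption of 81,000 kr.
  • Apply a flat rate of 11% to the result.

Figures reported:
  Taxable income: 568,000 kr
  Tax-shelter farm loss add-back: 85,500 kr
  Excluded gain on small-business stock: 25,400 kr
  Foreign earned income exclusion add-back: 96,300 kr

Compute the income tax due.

89,450 kr

Book-profits minimum tax:
  Adjusted income: 568,000 kr + 85,500 kr + 25,400 kr + 96,300 kr = 775,200 kr
  Less exemption 81,000 kr → base 694,200 kr
  694,200 kr × 11% = 76,362 kr

Standard income tax:
  142,000 kr × 10% = 14,200 kr
  203,000 kr × 14% = 28,420 kr
  223,000 kr × 21% = 46,830 kr
  → 89,450 kr

89,450 kr > 76,362 kr, so the standard income tax governs.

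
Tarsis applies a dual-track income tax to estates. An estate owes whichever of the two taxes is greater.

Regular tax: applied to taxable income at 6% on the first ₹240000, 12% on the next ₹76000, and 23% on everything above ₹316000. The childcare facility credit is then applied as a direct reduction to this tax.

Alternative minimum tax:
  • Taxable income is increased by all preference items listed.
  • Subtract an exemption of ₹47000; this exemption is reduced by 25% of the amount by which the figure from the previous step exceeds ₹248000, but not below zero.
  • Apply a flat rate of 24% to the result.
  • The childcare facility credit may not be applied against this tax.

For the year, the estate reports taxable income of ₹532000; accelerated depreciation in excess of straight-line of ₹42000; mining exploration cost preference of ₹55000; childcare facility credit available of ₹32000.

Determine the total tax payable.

₹150960

Regular tax:
  ₹240000 × 6% = ₹14400
  ₹76000 × 12% = ₹9120
  ₹216000 × 23% = ₹49680
  → ₹73200
  Less childcare facility credit ₹32000 → ₹41200

Alternative minimum tax:
  Adjusted income: ₹532000 + ₹42000 + ₹55000 = ₹629000
  Exemption: 25% × (₹629000 − ₹248000) = ₹95250 ≥ ₹47000, so the exemption is fully phased out
  Base: ₹629000 − ₹0 = ₹629000
  ₹629000 × 24% = ₹150960

₹150960 > ₹41200, so the alternative minimum tax is the binding amount.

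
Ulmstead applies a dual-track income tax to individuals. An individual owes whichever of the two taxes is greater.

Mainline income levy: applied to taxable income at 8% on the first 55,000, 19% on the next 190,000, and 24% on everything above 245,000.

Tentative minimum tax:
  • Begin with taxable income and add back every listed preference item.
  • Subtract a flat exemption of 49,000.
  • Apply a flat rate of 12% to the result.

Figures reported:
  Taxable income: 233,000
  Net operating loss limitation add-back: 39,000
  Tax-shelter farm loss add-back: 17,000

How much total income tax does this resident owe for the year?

38,220

Mainline income levy:
  55,000 × 8% = 4,400
  178,000 × 19% = 33,820
  → 38,220

Tentative minimum tax:
  Adjusted income: 233,000 + 39,000 + 17,000 = 289,000
  Less exemption 49,000 → base 240,000
  240,000 × 12% = 28,800

38,220 > 28,800, so the mainline income levy governs.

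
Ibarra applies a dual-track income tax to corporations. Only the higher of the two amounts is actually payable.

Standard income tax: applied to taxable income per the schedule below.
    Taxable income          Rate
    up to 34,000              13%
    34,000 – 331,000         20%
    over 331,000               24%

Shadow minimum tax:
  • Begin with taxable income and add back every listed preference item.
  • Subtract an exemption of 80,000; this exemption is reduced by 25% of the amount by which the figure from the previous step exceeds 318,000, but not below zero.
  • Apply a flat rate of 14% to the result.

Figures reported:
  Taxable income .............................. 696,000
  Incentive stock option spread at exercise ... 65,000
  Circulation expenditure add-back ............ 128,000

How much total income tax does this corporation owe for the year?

151,420

Shadow minimum tax:
  Adjusted income: 696,000 + 65,000 + 128,000 = 889,000
  Exemption: 25% × (889,000 − 318,000) = 142,750 ≥ 80,000, so the exemption is fully phased out
  Base: 889,000 − 0 = 889,000
  889,000 × 14% = 124,460

Standard income tax:
  34,000 × 13% = 4,420
  297,000 × 20% = 59,400
  365,000 × 24% = 87,600
  → 151,420

151,420 > 124,460, so the standard income tax governs.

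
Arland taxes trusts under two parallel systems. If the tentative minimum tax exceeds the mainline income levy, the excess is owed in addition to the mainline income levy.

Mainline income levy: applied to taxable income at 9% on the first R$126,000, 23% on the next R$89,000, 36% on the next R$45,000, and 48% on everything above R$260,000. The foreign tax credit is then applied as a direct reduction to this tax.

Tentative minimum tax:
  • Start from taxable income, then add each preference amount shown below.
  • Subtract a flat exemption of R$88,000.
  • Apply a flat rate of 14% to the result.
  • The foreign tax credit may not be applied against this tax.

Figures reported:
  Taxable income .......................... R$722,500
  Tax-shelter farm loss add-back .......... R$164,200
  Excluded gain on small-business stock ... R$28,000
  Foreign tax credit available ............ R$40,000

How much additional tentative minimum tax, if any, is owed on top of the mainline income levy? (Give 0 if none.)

Mainline income levy:
  R$126,000 × 9% = R$11,340
  R$89,000 × 23% = R$20,470
  R$45,000 × 36% = R$16,200
  R$462,500 × 48% = R$222,000
  → R$270,010
  Less foreign tax credit R$40,000 → R$230,010

Tentative minimum tax:
  Adjusted income: R$722,500 + R$164,200 + R$28,000 = R$914,700
  Less exemption R$88,000 → base R$826,700
  R$826,700 × 14% = R$115,738

R$115,738 ≤ R$230,010, so no add-on is due.

R$0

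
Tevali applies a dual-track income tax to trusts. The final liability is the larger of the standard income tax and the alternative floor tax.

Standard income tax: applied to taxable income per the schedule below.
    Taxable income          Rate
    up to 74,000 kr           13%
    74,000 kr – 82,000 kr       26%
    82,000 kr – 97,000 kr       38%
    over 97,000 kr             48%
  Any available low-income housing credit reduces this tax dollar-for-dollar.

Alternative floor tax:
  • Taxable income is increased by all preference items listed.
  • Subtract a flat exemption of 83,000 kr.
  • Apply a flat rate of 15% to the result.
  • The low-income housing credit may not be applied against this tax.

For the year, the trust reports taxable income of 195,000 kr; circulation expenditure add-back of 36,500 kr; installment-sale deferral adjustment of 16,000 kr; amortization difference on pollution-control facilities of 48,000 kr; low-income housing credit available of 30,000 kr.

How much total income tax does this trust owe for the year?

Alternative floor tax:
  Adjusted income: 195,000 kr + 36,500 kr + 16,000 kr + 48,000 kr = 295,500 kr
  Less exemption 83,000 kr → base 212,500 kr
  212,500 kr × 15% = 31,875 kr

Standard income tax:
  74,000 kr × 13% = 9,620 kr
  8,000 kr × 26% = 2,080 kr
  15,000 kr × 38% = 5,700 kr
  98,000 kr × 48% = 47,040 kr
  → 64,440 kr
  Less low-income housing credit 30,000 kr → 34,440 kr

34,440 kr > 31,875 kr, so the standard income tax governs.

34,440 kr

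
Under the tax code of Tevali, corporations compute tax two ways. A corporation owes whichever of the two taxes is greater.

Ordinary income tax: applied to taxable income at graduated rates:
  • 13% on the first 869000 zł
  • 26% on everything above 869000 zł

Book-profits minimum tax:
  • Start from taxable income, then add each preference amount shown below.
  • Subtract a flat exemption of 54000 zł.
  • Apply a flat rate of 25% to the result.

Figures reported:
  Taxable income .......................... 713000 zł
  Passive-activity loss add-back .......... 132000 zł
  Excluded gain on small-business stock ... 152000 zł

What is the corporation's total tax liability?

235750 zł

Book-profits minimum tax:
  Adjusted income: 713000 zł + 132000 zł + 152000 zł = 997000 zł
  Less exemption 54000 zł → base 943000 zł
  943000 zł × 25% = 235750 zł

Ordinary income tax:
  713000 zł × 13% = 92690 zł

235750 zł > 92690 zł, so the book-profits minimum tax is the binding amount.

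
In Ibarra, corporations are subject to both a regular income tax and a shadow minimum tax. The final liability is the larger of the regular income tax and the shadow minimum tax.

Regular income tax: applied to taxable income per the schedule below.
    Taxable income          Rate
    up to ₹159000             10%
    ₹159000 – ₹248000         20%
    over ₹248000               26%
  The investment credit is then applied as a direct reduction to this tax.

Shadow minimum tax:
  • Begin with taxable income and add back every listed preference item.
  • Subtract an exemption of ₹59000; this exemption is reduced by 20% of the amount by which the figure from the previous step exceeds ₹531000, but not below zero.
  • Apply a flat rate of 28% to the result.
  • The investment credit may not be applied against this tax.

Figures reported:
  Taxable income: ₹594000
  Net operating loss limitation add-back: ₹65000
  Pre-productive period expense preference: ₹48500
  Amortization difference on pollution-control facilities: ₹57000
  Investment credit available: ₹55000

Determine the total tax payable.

₹210616

Shadow minimum tax:
  Adjusted income: ₹594000 + ₹65000 + ₹48500 + ₹57000 = ₹764500
  Exemption: ₹59000 − 20% × (₹764500 − ₹531000) = ₹59000 − ₹46700 = ₹12300
  Base: ₹764500 − ₹12300 = ₹752200
  ₹752200 × 28% = ₹210616

Regular income tax:
  ₹159000 × 10% = ₹15900
  ₹89000 × 20% = ₹17800
  ₹346000 × 26% = ₹89960
  → ₹123660
  Less investment credit ₹55000 → ₹68660

₹210616 > ₹68660, so the shadow minimum tax is the binding amount.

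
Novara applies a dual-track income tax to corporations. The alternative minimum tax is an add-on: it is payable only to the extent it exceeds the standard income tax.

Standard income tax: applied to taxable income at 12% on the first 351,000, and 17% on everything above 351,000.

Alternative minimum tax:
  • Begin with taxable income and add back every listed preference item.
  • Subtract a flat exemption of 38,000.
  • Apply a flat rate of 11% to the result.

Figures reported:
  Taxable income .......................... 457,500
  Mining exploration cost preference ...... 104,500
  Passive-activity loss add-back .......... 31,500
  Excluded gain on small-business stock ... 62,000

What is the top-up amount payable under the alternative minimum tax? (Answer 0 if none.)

Alternative minimum tax:
  Adjusted income: 457,500 + 104,500 + 31,500 + 62,000 = 655,500
  Less exemption 38,000 → base 617,500
  617,500 × 11% = 67,925

Standard income tax:
  351,000 × 12% = 42,120
  106,500 × 17% = 18,105
  → 60,225

Excess of alternative minimum tax over standard income tax: 67,925 − 60,225 = 7,700.

7,700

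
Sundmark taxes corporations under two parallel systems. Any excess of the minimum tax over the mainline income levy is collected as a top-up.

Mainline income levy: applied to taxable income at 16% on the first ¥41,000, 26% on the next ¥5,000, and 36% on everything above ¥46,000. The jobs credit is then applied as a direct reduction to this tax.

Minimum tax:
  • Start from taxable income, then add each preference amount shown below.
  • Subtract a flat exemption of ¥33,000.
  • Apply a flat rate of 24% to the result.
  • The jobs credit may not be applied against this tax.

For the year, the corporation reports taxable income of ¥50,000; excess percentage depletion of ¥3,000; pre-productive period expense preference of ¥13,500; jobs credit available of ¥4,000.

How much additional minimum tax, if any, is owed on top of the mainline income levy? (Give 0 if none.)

¥2,740

Minimum tax:
  Adjusted income: ¥50,000 + ¥3,000 + ¥13,500 = ¥66,500
  Less exemption ¥33,000 → base ¥33,500
  ¥33,500 × 24% = ¥8,040

Mainline income levy:
  ¥41,000 × 16% = ¥6,560
  ¥5,000 × 26% = ¥1,300
  ¥4,000 × 36% = ¥1,440
  → ¥9,300
  Less jobs credit ¥4,000 → ¥5,300

Excess of minimum tax over mainline income levy: ¥8,040 − ¥5,300 = ¥2,740.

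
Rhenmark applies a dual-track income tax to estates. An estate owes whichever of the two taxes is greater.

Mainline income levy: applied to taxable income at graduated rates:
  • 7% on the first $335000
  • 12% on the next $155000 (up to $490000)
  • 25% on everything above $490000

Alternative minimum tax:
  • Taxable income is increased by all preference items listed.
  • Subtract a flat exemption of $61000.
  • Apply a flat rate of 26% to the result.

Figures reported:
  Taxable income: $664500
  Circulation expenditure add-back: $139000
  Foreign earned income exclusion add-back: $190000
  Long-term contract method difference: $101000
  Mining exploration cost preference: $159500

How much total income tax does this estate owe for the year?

Alternative minimum tax:
  Adjusted income: $664500 + $139000 + $190000 + $101000 + $159500 = $1254000
  Less exemption $61000 → base $1193000
  $1193000 × 26% = $310180

Mainline income levy:
  $335000 × 7% = $23450
  $155000 × 12% = $18600
  $174500 × 25% = $43625
  → $85675

$310180 > $85675, so the alternative minimum tax is the binding amount.

$310180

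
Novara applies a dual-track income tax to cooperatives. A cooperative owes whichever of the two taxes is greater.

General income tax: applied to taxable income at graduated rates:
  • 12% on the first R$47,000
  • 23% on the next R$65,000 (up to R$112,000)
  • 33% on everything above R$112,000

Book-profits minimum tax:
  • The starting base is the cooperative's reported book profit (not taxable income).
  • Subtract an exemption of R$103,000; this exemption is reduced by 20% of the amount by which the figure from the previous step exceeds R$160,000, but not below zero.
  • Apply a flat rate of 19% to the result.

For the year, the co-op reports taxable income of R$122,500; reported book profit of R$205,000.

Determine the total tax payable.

General income tax:
  R$47,000 × 12% = R$5,640
  R$65,000 × 23% = R$14,950
  R$10,500 × 33% = R$3,465
  → R$24,055

Book-profits minimum tax:
  Base (reported book profit): R$205,000
  Exemption: R$103,000 − 20% × (R$205,000 − R$160,000) = R$103,000 − R$9,000 = R$94,000
  Base: R$205,000 − R$94,000 = R$111,000
  R$111,000 × 19% = R$21,090

R$24,055 > R$21,090, so the general income tax governs.

R$24,055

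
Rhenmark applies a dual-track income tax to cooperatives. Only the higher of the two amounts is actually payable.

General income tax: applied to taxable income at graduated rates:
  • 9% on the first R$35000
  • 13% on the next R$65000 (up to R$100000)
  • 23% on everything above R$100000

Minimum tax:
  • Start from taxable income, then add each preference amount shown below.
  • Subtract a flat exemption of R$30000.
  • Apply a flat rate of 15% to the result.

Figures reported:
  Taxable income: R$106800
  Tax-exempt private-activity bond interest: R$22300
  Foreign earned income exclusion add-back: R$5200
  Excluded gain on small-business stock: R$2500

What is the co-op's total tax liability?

R$16020

General income tax:
  R$35000 × 9% = R$3150
  R$65000 × 13% = R$8450
  R$6800 × 23% = R$1564
  → R$13164

Minimum tax:
  Adjusted income: R$106800 + R$22300 + R$5200 + R$2500 = R$136800
  Less exemption R$30000 → base R$106800
  R$106800 × 15% = R$16020

R$16020 > R$13164, so the minimum tax is the binding amount.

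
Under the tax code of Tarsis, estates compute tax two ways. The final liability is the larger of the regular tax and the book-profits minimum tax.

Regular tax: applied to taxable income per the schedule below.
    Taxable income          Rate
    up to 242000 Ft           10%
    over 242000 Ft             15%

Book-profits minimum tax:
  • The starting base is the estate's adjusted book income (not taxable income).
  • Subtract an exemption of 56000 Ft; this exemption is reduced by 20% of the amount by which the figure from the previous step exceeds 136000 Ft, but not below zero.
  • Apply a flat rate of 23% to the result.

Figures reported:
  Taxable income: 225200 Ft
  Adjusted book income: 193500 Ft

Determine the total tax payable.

34270 Ft

Regular tax:
  225200 Ft × 10% = 22520 Ft

Book-profits minimum tax:
  Base (adjusted book income): 193500 Ft
  Exemption: 56000 Ft − 20% × (193500 Ft − 136000 Ft) = 56000 Ft − 11500 Ft = 44500 Ft
  Base: 193500 Ft − 44500 Ft = 149000 Ft
  149000 Ft × 23% = 34270 Ft

34270 Ft > 22520 Ft, so the book-profits minimum tax is the binding amount.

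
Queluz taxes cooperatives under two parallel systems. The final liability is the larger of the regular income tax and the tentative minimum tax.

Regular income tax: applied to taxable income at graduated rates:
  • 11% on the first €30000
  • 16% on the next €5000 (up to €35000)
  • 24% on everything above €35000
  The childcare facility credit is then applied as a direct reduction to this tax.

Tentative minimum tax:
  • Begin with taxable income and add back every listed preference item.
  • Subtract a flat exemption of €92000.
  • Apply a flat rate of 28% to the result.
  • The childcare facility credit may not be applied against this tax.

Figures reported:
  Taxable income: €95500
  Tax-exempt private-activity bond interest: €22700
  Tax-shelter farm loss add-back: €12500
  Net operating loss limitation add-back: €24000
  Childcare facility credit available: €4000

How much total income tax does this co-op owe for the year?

Regular income tax:
  €30000 × 11% = €3300
  €5000 × 16% = €800
  €60500 × 24% = €14520
  → €18620
  Less childcare facility credit €4000 → €14620

Tentative minimum tax:
  Adjusted income: €95500 + €22700 + €12500 + €24000 = €154700
  Less exemption €92000 → base €62700
  €62700 × 28% = €17556

€17556 > €14620, so the tentative minimum tax is the binding amount.

€17556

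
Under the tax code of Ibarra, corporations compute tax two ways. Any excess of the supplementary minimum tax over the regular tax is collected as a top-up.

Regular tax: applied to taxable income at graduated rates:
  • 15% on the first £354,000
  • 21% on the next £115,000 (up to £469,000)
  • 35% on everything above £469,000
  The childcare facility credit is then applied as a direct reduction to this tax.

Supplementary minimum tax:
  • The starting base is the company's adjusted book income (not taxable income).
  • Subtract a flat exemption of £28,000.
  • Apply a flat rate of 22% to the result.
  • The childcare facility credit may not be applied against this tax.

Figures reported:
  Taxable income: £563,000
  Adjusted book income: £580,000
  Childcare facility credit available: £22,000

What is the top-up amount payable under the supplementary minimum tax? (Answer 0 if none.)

£33,290

Regular tax:
  £354,000 × 15% = £53,100
  £115,000 × 21% = £24,150
  £94,000 × 35% = £32,900
  → £110,150
  Less childcare facility credit £22,000 → £88,150

Supplementary minimum tax:
  Base (adjusted book income): £580,000
  Less exemption £28,000 → base £552,000
  £552,000 × 22% = £121,440

Excess of supplementary minimum tax over regular tax: £121,440 − £88,150 = £33,290.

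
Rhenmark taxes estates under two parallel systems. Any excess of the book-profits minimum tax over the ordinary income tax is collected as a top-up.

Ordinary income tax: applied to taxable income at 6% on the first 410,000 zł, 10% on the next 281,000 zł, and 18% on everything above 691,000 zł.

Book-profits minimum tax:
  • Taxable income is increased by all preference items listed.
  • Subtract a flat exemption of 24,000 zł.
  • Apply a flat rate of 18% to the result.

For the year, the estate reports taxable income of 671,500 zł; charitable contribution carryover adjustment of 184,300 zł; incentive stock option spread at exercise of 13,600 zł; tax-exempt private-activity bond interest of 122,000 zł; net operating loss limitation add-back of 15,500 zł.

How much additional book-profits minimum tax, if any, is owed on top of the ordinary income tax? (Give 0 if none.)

Ordinary income tax:
  410,000 zł × 6% = 24,600 zł
  261,500 zł × 10% = 26,150 zł
  → 50,750 zł

Book-profits minimum tax:
  Adjusted income: 671,500 zł + 184,300 zł + 13,600 zł + 122,000 zł + 15,500 zł = 1,006,900 zł
  Less exemption 24,000 zł → base 982,900 zł
  982,900 zł × 18% = 176,922 zł

Excess of book-profits minimum tax over ordinary income tax: 176,922 zł − 50,750 zł = 126,172 zł.

126,172 zł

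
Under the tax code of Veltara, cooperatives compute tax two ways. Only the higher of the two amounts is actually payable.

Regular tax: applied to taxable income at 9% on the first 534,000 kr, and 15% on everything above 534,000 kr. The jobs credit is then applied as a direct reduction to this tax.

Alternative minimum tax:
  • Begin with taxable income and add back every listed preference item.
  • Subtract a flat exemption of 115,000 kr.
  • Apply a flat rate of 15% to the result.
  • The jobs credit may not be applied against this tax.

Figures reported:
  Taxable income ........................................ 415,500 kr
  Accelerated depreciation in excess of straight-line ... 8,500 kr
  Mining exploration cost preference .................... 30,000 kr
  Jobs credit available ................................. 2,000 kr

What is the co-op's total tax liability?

Regular tax:
  415,500 kr × 9% = 37,395 kr
  Less jobs credit 2,000 kr → 35,395 kr

Alternative minimum tax:
  Adjusted income: 415,500 kr + 8,500 kr + 30,000 kr = 454,000 kr
  Less exemption 115,000 kr → base 339,000 kr
  339,000 kr × 15% = 50,850 kr

50,850 kr > 35,395 kr, so the alternative minimum tax is the binding amount.

50,850 kr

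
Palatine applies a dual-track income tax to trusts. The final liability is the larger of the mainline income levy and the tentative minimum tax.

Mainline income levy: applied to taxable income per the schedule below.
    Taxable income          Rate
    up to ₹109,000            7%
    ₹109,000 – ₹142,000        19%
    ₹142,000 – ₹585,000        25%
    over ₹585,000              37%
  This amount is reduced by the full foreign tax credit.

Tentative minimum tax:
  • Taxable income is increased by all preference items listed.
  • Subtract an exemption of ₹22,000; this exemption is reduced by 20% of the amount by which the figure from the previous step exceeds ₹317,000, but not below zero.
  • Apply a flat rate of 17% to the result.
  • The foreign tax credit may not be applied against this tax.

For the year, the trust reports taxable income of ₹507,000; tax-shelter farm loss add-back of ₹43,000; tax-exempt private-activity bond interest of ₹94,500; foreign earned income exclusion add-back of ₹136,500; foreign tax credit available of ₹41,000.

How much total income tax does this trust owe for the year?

₹132,770

Mainline income levy:
  ₹109,000 × 7% = ₹7,630
  ₹33,000 × 19% = ₹6,270
  ₹365,000 × 25% = ₹91,250
  → ₹105,150
  Less foreign tax credit ₹41,000 → ₹64,150

Tentative minimum tax:
  Adjusted income: ₹507,000 + ₹43,000 + ₹94,500 + ₹136,500 = ₹781,000
  Exemption: 20% × (₹781,000 − ₹317,000) = ₹92,800 ≥ ₹22,000, so the exemption is fully phased out
  Base: ₹781,000 − ₹0 = ₹781,000
  ₹781,000 × 17% = ₹132,770

₹132,770 > ₹64,150, so the tentative minimum tax is the binding amount.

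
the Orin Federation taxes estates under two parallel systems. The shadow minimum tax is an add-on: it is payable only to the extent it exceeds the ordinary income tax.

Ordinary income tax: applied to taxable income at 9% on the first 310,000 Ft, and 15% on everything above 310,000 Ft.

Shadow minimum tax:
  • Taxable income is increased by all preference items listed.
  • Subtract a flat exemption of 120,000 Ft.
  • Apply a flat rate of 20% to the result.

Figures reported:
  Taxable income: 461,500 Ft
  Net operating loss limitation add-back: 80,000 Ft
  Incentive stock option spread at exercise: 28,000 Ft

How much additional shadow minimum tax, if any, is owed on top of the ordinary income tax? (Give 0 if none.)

39,275 Ft

Ordinary income tax:
  310,000 Ft × 9% = 27,900 Ft
  151,500 Ft × 15% = 22,725 Ft
  → 50,625 Ft

Shadow minimum tax:
  Adjusted income: 461,500 Ft + 80,000 Ft + 28,000 Ft = 569,500 Ft
  Less exemption 120,000 Ft → base 449,500 Ft
  449,500 Ft × 20% = 89,900 Ft

Excess of shadow minimum tax over ordinary income tax: 89,900 Ft − 50,625 Ft = 39,275 Ft.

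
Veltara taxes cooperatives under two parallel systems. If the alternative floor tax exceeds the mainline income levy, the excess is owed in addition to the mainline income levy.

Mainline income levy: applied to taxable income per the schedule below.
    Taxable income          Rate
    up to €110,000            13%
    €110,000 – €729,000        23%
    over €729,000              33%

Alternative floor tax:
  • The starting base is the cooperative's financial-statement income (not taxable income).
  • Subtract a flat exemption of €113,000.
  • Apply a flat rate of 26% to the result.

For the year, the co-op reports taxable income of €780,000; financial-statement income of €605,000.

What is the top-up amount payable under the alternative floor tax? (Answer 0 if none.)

€0

Mainline income levy:
  €110,000 × 13% = €14,300
  €619,000 × 23% = €142,370
  €51,000 × 33% = €16,830
  → €173,500

Alternative floor tax:
  Base (financial-statement income): €605,000
  Less exemption €113,000 → base €492,000
  €492,000 × 26% = €127,920

€127,920 ≤ €173,500, so no add-on is due.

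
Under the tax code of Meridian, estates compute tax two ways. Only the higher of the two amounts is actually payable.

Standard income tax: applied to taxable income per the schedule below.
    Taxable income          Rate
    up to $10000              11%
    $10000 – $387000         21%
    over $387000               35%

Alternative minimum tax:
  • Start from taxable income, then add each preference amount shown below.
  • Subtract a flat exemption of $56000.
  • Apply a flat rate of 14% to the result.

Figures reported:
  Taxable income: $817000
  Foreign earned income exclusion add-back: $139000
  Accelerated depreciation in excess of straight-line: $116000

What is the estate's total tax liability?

Standard income tax:
  $10000 × 11% = $1100
  $377000 × 21% = $79170
  $430000 × 35% = $150500
  → $230770

Alternative minimum tax:
  Adjusted income: $817000 + $139000 + $116000 = $1072000
  Less exemption $56000 → base $1016000
  $1016000 × 14% = $142240

$230770 > $142240, so the standard income tax governs.

$230770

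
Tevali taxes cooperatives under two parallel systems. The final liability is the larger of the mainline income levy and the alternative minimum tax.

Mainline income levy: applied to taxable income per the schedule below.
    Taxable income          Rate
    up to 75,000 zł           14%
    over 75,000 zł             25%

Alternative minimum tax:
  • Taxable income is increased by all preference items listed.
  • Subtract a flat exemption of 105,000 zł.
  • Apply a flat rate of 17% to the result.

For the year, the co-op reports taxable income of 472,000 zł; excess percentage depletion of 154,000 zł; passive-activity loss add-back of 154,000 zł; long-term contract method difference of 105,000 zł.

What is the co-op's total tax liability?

132,600 zł

Alternative minimum tax:
  Adjusted income: 472,000 zł + 154,000 zł + 154,000 zł + 105,000 zł = 885,000 zł
  Less exemption 105,000 zł → base 780,000 zł
  780,000 zł × 17% = 132,600 zł

Mainline income levy:
  75,000 zł × 14% = 10,500 zł
  397,000 zł × 25% = 99,250 zł
  → 109,750 zł

132,600 zł > 109,750 zł, so the alternative minimum tax is the binding amount.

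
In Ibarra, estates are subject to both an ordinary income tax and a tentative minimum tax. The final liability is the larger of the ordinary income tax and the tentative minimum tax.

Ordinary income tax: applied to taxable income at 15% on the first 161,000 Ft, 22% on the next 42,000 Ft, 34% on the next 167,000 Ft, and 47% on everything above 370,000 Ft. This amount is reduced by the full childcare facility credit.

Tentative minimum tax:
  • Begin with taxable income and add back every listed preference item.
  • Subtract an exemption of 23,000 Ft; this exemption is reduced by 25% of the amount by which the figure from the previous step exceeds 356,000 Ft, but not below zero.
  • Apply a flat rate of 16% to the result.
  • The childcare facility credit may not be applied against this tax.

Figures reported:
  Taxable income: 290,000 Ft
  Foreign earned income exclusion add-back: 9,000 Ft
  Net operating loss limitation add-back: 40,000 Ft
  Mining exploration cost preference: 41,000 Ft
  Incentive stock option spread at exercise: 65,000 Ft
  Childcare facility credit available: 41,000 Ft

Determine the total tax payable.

71,080 Ft

Ordinary income tax:
  161,000 Ft × 15% = 24,150 Ft
  42,000 Ft × 22% = 9,240 Ft
  87,000 Ft × 34% = 29,580 Ft
  → 62,970 Ft
  Less childcare facility credit 41,000 Ft → 21,970 Ft

Tentative minimum tax:
  Adjusted income: 290,000 Ft + 9,000 Ft + 40,000 Ft + 41,000 Ft + 65,000 Ft = 445,000 Ft
  Exemption: 23,000 Ft − 25% × (445,000 Ft − 356,000 Ft) = 23,000 Ft − 22,250 Ft = 750 Ft
  Base: 445,000 Ft − 750 Ft = 444,250 Ft
  444,250 Ft × 16% = 71,080 Ft

71,080 Ft > 21,970 Ft, so the tentative minimum tax is the binding amount.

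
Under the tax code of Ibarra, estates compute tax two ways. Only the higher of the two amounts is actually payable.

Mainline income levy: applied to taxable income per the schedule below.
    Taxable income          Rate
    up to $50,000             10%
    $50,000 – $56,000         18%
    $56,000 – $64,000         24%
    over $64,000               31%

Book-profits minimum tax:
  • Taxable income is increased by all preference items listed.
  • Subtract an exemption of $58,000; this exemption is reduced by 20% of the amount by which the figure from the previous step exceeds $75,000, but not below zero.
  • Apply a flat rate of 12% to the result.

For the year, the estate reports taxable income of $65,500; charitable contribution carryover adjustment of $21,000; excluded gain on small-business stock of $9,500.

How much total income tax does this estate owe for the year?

$8,465

Mainline income levy:
  $50,000 × 10% = $5,000
  $6,000 × 18% = $1,080
  $8,000 × 24% = $1,920
  $1,500 × 31% = $465
  → $8,465

Book-profits minimum tax:
  Adjusted income: $65,500 + $21,000 + $9,500 = $96,000
  Exemption: $58,000 − 20% × ($96,000 − $75,000) = $58,000 − $4,200 = $53,800
  Base: $96,000 − $53,800 = $42,200
  $42,200 × 12% = $5,064

$8,465 > $5,064, so the mainline income levy governs.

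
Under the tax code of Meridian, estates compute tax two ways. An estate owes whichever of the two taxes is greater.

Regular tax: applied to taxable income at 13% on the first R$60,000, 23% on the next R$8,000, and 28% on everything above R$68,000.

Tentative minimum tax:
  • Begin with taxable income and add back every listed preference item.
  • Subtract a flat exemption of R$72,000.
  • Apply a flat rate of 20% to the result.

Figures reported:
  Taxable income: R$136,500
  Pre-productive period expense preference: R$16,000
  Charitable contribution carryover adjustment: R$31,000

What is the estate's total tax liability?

R$28,820

Regular tax:
  R$60,000 × 13% = R$7,800
  R$8,000 × 23% = R$1,840
  R$68,500 × 28% = R$19,180
  → R$28,820

Tentative minimum tax:
  Adjusted income: R$136,500 + R$16,000 + R$31,000 = R$183,500
  Less exemption R$72,000 → base R$111,500
  R$111,500 × 20% = R$22,300

R$28,820 > R$22,300, so the regular tax governs.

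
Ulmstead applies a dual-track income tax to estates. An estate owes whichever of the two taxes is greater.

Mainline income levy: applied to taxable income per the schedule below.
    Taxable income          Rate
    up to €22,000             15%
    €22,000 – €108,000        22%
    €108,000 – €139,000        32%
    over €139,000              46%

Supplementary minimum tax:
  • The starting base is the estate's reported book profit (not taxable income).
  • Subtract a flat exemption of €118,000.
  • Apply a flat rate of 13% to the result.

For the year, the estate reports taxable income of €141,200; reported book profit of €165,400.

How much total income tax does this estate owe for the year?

Supplementary minimum tax:
  Base (reported book profit): €165,400
  Less exemption €118,000 → base €47,400
  €47,400 × 13% = €6,162

Mainline income levy:
  €22,000 × 15% = €3,300
  €86,000 × 22% = €18,920
  €31,000 × 32% = €9,920
  €2,200 × 46% = €1,012
  → €33,152

€33,152 > €6,162, so the mainline income levy governs.

€33,152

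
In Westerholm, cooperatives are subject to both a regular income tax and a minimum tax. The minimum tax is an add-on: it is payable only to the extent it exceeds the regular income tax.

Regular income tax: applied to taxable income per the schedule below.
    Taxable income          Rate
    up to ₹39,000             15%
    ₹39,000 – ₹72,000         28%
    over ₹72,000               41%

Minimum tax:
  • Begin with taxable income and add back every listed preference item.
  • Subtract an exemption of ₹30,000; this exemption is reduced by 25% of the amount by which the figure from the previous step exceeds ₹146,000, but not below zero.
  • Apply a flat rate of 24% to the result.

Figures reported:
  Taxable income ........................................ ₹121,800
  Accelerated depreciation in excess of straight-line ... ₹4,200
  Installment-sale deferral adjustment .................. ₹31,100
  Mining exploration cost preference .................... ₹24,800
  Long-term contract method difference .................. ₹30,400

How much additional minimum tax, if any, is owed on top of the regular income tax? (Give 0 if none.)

₹12,222

Minimum tax:
  Adjusted income: ₹121,800 + ₹4,200 + ₹31,100 + ₹24,800 + ₹30,400 = ₹212,300
  Exemption: ₹30,000 − 25% × (₹212,300 − ₹146,000) = ₹30,000 − ₹16,575 = ₹13,425
  Base: ₹212,300 − ₹13,425 = ₹198,875
  ₹198,875 × 24% = ₹47,730

Regular income tax:
  ₹39,000 × 15% = ₹5,850
  ₹33,000 × 28% = ₹9,240
  ₹49,800 × 41% = ₹20,418
  → ₹35,508

Excess of minimum tax over regular income tax: ₹47,730 − ₹35,508 = ₹12,222.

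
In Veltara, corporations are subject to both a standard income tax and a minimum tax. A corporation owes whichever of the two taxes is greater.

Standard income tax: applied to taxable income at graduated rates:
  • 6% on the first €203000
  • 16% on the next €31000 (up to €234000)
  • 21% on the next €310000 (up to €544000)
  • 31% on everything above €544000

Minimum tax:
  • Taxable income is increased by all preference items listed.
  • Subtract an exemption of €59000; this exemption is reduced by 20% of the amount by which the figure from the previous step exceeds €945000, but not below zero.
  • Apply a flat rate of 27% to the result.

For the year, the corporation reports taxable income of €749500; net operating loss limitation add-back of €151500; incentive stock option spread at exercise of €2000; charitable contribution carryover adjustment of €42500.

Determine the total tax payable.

Minimum tax:
  Adjusted income: €749500 + €151500 + €2000 + €42500 = €945500
  Exemption: €59000 − 20% × (€945500 − €945000) = €59000 − €100 = €58900
  Base: €945500 − €58900 = €886600
  €886600 × 27% = €239382

Standard income tax:
  €203000 × 6% = €12180
  €31000 × 16% = €4960
  €310000 × 21% = €65100
  €205500 × 31% = €63705
  → €145945

€239382 > €145945, so the minimum tax is the binding amount.

€239382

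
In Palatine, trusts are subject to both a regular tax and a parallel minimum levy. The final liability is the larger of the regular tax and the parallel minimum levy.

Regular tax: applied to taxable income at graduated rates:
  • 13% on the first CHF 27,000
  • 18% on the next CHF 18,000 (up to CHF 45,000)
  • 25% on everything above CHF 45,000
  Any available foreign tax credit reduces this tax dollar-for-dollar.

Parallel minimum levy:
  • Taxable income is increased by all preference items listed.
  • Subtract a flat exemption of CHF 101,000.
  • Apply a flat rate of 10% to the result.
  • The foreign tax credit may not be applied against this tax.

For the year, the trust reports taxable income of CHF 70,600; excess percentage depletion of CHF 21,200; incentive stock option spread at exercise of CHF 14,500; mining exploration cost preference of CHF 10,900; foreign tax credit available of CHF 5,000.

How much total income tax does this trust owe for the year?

Parallel minimum levy:
  Adjusted income: CHF 70,600 + CHF 21,200 + CHF 14,500 + CHF 10,900 = CHF 117,200
  Less exemption CHF 101,000 → base CHF 16,200
  CHF 16,200 × 10% = CHF 1,620

Regular tax:
  CHF 27,000 × 13% = CHF 3,510
  CHF 18,000 × 18% = CHF 3,240
  CHF 25,600 × 25% = CHF 6,400
  → CHF 13,150
  Less foreign tax credit CHF 5,000 → CHF 8,150

CHF 8,150 > CHF 1,620, so the regular tax governs.

CHF 8,150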